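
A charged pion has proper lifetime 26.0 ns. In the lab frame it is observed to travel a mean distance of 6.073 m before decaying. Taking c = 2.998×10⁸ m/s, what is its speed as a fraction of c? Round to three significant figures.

0.615c

Lab distance = (lab lifetime)·v = γτ·βc, so βγ = d/(cτ) = 6.073/(2.998×10⁸ × 2.600×10^-8) = 0.77911.
With βγ = 0.77911: γ² = 1 + (βγ)² = 1.607012, and β = (βγ)/γ = 0.77911/1.26768 = 0.615.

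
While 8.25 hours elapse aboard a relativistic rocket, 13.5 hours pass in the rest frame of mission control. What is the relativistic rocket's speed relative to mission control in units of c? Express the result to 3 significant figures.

0.792c

γ = Δt/Δτ = 13.5/8.25 = 1.6364.
β = √(1 − 1/γ²) = √(1 − 0.37344) = √0.62656 = 0.792.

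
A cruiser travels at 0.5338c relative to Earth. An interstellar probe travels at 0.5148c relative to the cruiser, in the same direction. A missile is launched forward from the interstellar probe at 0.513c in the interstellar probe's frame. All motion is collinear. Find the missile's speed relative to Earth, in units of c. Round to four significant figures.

0.9392c

First combine the missile and interstellar probe (S''→S'): u₁ = (0.513 + 0.5148)/(1 + 0.513×0.5148) = 1.0278/1.2640924 = 0.81307.
Then combine with the cruiser (S'→S): u = (0.81307 + 0.5338)/(1 + 0.81307×0.5338) = 1.34687/1.434016766 = 0.93923.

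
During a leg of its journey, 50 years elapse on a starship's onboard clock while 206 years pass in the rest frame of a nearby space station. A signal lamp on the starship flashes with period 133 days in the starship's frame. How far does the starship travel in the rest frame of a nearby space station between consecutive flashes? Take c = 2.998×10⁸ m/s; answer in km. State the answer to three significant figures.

γ = Δt/Δτ = 206/50 = 4.12.
β = √(1 − 1/γ²) = 0.9701. Lab-frame period = γτ = 4.12×133 days = 547.96 days. Distance = βc × γτ = 0.9701 × 2.998×10⁸ m/s × 47343744 s = 1.3769×10^16 m = 1.38×10^13 km.

1.38×10^13 km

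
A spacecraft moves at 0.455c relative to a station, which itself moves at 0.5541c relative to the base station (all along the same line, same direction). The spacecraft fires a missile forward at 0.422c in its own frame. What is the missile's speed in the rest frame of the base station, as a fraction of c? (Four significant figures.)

0.9163c

Apply u = (u'+v)/(1+u'v) twice. Missile in the station frame: (0.422+0.455)/(1+0.422·0.455) = 0.877/1.19201 = 0.73573c.
That velocity, transformed to the rest frame of the base station: (0.73573+0.5541)/(1+0.73573·0.5541) = 1.28983/1.407667993 = 0.91629c.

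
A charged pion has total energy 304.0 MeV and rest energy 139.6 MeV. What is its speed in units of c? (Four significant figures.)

0.8883c

Total energy E = γmc² gives γ = 304.0/139.6 = 2.1777.
Hence β = √(1 − 1/γ²) = √(1 − 0.210865) = √0.789135 = 0.8883.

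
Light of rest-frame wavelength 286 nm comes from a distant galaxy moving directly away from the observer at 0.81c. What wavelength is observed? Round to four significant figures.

882.7 nm

Relativistic Doppler for wavelength: λ_obs = λ_src · √((1+β)/(1−β)).
With β = 0.81: factor = √(1.81/0.19) = 3.0865.
λ_obs = 286 × 3.0865 = 882.7 nm.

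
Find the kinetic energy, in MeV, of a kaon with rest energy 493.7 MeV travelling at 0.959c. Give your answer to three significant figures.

1250 MeV

γ = 1/√(1 − β²) = 1/√(1 − 0.919681) = 1/√0.080319 = 1/0.283406 = 3.5285.
Kinetic energy: K = (γ − 1)mc² = (3.5285 − 1) × 493.7 MeV = 2.5285 × 493.7 = 1250 MeV.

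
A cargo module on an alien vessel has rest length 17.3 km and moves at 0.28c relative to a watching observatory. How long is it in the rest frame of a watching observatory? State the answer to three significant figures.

γ = 1/√(1 − β²) = 1/√(1 − 0.0784) = 1/√0.9216 = 1/0.96 = 1.0417.
Length contraction: L = L₀/γ = 17.3/1.0417 = 16.6 km.

16.6 km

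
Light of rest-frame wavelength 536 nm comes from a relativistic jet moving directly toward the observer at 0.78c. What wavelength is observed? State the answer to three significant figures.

188 nm

Relativistic Doppler for wavelength: λ_obs = λ_src · √((1−β)/(1+β)).
With β = 0.78: factor = √(0.22/1.78) = 0.35156.
λ_obs = 536 × 0.35156 = 188 nm.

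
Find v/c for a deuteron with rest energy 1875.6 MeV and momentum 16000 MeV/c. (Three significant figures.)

0.993

pc/(mc²) = 16000/1875.6 = 8.5306 = βγ = β/√(1−β²).
So β² = x²/(1 + x²) with x = 8.5306: x² = 72.7711, β² = 72.7711/73.7711 = 0.986445, β = 0.993.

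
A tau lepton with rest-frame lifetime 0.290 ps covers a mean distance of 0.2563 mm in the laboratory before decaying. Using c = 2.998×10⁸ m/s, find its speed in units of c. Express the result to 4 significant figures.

Let x = d/(cτ) = 2.563×10^-4 m / (2.998×10⁸ m/s × 2.900×10^-13 s) = 2.9479. Since d = βγcτ, x = βγ = β/√(1−β²).
Solving: β² = x²/(1+x²) = 8.69011/9.69011 = 0.896802, so β = 0.9470.

0.9470c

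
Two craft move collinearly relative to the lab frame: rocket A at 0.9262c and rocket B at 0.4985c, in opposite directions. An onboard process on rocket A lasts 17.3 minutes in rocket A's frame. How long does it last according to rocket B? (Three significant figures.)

The velocity of rocket A relative to rocket B is (0.9262 + 0.4985)c / (1 + 0.9262×0.4985) = 0.97468c; relative speed 0.97468c.
γ for this relative speed: γ = 1/√(1 − 0.950001) = 4.4722.
Rocket A's interval is proper; time dilation gives Δt_B = γΔτ = 4.4722 × 17.3 minutes = 77.4 minutes.

77.4 minutes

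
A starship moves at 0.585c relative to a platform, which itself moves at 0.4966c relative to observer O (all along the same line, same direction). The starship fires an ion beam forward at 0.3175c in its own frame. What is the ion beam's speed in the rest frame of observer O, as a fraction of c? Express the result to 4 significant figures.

Compose velocities in two stages. Stage 1 (into S'): u₁ = (0.3175+0.585)/(1+0.3175×0.585) = 0.76113.
Stage 2 (into S): u = (0.76113+0.4966)/(1+0.76113×0.4966) = 0.91274, so the speed is 0.9127c.

0.9127c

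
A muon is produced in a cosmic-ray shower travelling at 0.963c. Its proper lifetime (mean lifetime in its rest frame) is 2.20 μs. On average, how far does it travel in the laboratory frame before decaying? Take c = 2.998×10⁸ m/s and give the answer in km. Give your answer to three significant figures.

β² = 0.927369, so γ = 1/√0.072631 = 3.7106.
Lab-frame lifetime: Δt = γτ = 3.7106 × 2.20 μs = 8.1633 μs.
Distance: d = vΔt = 0.963 × 2.998×10⁸ m/s × 8.1633×10^-6 s = 2360 m = 2.36 km.

2.36 km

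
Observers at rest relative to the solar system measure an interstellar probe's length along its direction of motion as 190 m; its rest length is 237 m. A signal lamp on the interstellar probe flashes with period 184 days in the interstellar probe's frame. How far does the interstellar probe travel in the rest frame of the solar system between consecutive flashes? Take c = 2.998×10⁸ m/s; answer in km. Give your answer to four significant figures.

3.554×10^12 km

From L = L₀/γ: γ = 237/190 = 1.24737.
β = √(1 − 1/γ²) = 0.59774. Lab-frame period = γτ = 1.24737×184 days = 229.52 days. Distance = βc × γτ = 0.59774 × 2.998×10⁸ m/s × 19830528 s = 3.5537×10^15 m = 3.554×10^12 km.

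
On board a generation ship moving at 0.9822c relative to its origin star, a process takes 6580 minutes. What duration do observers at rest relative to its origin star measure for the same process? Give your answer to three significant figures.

With β = 0.9822, γ = 1/√(1 − 0.9822²) = 1/√0.03528316 = 5.3237.
Time dilation: Δt = γ·Δτ = 5.3237 × 6580 = 35000 minutes.

35000 minutes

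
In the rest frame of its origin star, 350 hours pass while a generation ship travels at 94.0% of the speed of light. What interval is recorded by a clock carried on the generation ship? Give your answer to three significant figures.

β² = 0.8836, so γ = 1/√0.1164 = 2.9311.
The generation ship's clock runs slow as seen from its origin star, so Δτ = Δt/γ = 350/2.9311 = 119 hours.

119 hours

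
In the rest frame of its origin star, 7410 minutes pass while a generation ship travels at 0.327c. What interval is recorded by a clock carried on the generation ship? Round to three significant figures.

β² = 0.106929, so γ = 1/√0.893071 = 1.0582.
The moving clock records proper time: Δτ = Δt/γ = 7410/1.0582 = 7000 minutes.

7000 minutes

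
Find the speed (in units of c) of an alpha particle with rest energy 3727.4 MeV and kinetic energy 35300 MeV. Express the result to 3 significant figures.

0.995c

γ = 1 + K/(mc²) = 1 + 35300/3727.4 = 10.47.
β = √(1 − 1/γ²) = √(1 − 0.00912235) = √0.99087765 = 0.995.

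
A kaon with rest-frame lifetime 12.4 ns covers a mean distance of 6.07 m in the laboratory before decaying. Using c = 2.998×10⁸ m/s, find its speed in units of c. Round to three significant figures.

0.853c

d = βγcτ ⇒ βγ = d/(cτ) = 6.070 m / (3.71752 m) = 1.6328.
β = (βγ)/√(1+(βγ)²) = 1.6328/√3.66604 = 0.853.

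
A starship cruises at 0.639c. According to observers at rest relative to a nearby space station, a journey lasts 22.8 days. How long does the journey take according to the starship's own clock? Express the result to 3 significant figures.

γ = 1/√(1 − β²) = 1/√(1 − 0.408321) = 1/√0.591679 = 1/0.769207 = 1.3.
The moving clock records proper time: Δτ = Δt/γ = 22.8/1.3 = 17.5 days.

17.5 days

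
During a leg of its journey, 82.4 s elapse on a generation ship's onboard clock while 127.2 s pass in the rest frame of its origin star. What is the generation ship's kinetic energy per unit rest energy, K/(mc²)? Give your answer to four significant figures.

0.5437

γ = Δt/Δτ = 127.2/82.4 = 1.54369.
Since K = (γ−1)mc², K/(mc²) = 1.54369 − 1 = 0.5437.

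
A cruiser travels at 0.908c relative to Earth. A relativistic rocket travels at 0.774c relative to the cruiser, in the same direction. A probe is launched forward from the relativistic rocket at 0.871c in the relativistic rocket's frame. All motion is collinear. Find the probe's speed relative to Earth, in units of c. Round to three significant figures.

0.999c

Compose velocities in two stages. Stage 1 (into S'): u₁ = (0.871+0.774)/(1+0.871×0.774) = 0.98259.
Stage 2 (into S): u = (0.98259+0.908)/(1+0.98259×0.908) = 0.99915, so the speed is 0.999c.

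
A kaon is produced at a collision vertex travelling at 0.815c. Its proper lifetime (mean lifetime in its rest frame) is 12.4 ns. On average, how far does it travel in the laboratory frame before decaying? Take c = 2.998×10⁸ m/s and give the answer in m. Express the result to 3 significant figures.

5.23 m

Lorentz factor: γ = (1 − 0.664225)^(−1/2) = 1.7257.
Lab-frame lifetime: Δt = γτ = 1.7257 × 12.4 ns = 21.399 ns.
Distance: d = vΔt = 0.815 × 2.998×10⁸ m/s × 2.1399×10^-8 s = 5.23 m.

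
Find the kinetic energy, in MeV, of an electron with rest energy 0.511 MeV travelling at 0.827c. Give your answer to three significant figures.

0.398 MeV

With β = 0.827, γ = 1/√(1 − 0.827²) = 1/√0.316071 = 1.77872.
Kinetic energy: K = (γ − 1)mc² = (1.77872 − 1) × 0.511 MeV = 0.77872 × 0.511 = 0.398 MeV.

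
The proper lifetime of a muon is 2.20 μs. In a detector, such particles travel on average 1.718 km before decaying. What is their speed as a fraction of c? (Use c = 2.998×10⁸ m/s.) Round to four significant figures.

Lab distance = (lab lifetime)·v = γτ·βc, so βγ = d/(cτ) = 1718/(2.998×10⁸ × 2.200×10^-6) = 2.6048.
With βγ = 2.6048: γ² = 1 + (βγ)² = 7.78498, and β = (βγ)/γ = 2.6048/2.79016 = 0.9336.

0.9336c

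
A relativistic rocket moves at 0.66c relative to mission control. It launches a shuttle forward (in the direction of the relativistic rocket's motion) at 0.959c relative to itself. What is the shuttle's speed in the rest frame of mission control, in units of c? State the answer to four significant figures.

0.9915c

In units of c, u = (u' + v)/(1 + u'v) with u' = 0.959 and v = 0.66.
Numerator: 0.959 + 0.66 = 1.619. Denominator: 1 + (0.959)(0.66) = 1.63294.
u = 1.619/1.63294 = 0.99146, so the speed is 0.9915c.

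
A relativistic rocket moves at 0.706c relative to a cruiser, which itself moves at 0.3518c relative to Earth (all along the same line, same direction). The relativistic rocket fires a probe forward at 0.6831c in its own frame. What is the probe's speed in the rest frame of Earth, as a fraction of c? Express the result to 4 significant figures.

0.9694c

First combine the probe and relativistic rocket (S''→S'): u₁ = (0.6831 + 0.706)/(1 + 0.6831×0.706) = 1.3891/1.4822686 = 0.93714.
Then combine with the cruiser (S'→S): u = (0.93714 + 0.3518)/(1 + 0.93714×0.3518) = 1.28894/1.329685852 = 0.96936.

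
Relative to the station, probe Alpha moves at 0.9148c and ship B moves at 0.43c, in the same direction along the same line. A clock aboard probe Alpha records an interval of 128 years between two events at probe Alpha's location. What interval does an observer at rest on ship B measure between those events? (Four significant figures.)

Transform probe Alpha's velocity into ship B's frame: (0.9148 − 0.43)/(1 − 0.9148·0.43) = 0.4848/0.606636, so the relative speed is 0.79916c.
At |u| = 0.79916c, γ = (1 − 0.638657)^(−1/2) = 1.6636.
The clock on probe Alpha records proper time, so ship B measures Δt = γΔτ = 1.6636 × 128 = 212.9 years.

212.9 years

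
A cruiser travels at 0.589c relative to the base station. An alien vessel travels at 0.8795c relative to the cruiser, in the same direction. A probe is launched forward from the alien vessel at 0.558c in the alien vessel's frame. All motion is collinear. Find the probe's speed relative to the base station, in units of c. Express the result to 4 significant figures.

0.9906c

Apply u = (u'+v)/(1+u'v) twice. Probe in the cruiser frame: (0.558+0.8795)/(1+0.558·0.8795) = 1.4375/1.490761 = 0.96427c.
That velocity, transformed to the rest frame of the base station: (0.96427+0.589)/(1+0.96427·0.589) = 1.55327/1.56795503 = 0.99063c.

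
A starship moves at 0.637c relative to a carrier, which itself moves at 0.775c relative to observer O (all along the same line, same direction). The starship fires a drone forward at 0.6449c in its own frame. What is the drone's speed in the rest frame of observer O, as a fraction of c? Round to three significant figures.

Compose velocities in two stages. Stage 1 (into S'): u₁ = (0.6449+0.637)/(1+0.6449×0.637) = 0.90863.
Stage 2 (into S): u = (0.90863+0.775)/(1+0.90863×0.775) = 0.98794, so the speed is 0.988c.

0.988c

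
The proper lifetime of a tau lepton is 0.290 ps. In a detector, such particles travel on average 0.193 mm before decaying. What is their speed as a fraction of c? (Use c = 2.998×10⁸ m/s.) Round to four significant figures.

Lab distance = (lab lifetime)·v = γτ·βc, so βγ = d/(cτ) = 1.930×10^-4/(2.998×10⁸ × 2.900×10^-13) = 2.2199.
With βγ = 2.2199: γ² = 1 + (βγ)² = 5.92796, and β = (βγ)/γ = 2.2199/2.43474 = 0.9118.

0.9118c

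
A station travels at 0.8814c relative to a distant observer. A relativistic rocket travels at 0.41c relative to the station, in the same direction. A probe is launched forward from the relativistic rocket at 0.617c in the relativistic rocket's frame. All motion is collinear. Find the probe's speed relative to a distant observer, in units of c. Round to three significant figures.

0.988c

Compose velocities in two stages. Stage 1 (into S'): u₁ = (0.617+0.41)/(1+0.617×0.41) = 0.81965.
Stage 2 (into S): u = (0.81965+0.8814)/(1+0.81965×0.8814) = 0.98758, so the speed is 0.988c.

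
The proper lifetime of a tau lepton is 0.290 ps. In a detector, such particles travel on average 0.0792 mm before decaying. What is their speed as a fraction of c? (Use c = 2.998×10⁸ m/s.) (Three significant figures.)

Let x = d/(cτ) = 7.920×10^-5 m / (2.998×10⁸ m/s × 2.900×10^-13 s) = 0.91095. Since d = βγcτ, x = βγ = β/√(1−β²).
Solving: β² = x²/(1+x²) = 0.82983/1.82983 = 0.453501, so β = 0.673.

0.673c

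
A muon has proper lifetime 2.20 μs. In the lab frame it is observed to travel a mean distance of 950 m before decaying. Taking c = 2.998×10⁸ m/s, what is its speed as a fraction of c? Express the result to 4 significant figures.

Lab distance = (lab lifetime)·v = γτ·βc, so βγ = d/(cτ) = 950.0/(2.998×10⁸ × 2.200×10^-6) = 1.4404.
With βγ = 1.4404: γ² = 1 + (βγ)² = 3.07475, and β = (βγ)/γ = 1.4404/1.7535 = 0.8214.

0.8214c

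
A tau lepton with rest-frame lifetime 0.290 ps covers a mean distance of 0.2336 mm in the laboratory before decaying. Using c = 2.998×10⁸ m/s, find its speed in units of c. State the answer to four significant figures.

0.9372c

Let x = d/(cτ) = 2.336×10^-4 m / (2.998×10⁸ m/s × 2.900×10^-13 s) = 2.6868. Since d = βγcτ, x = βγ = β/√(1−β²).
Solving: β² = x²/(1+x²) = 7.21889/8.21889 = 0.878329, so β = 0.9372.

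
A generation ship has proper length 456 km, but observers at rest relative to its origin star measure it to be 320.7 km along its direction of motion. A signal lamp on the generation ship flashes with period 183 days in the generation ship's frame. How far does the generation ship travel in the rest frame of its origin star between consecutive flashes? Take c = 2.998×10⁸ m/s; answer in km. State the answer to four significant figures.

Length contraction gives γ = L₀/L = 456/320.7 = 1.42189.
β = √(1 − 1/γ²) = 0.7109. Lab-frame period = γτ = 1.42189×183 days = 260.21 days. Distance = βc × γτ = 0.7109 × 2.998×10⁸ m/s × 22482144 s = 4.7916×10^15 m = 4.792×10^12 km.

4.792×10^12 km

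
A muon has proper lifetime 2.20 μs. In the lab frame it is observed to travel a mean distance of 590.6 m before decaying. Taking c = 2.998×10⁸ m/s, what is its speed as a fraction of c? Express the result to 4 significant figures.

0.6671c

Lab distance = (lab lifetime)·v = γτ·βc, so βγ = d/(cτ) = 590.6/(2.998×10⁸ × 2.200×10^-6) = 0.89545.
With βγ = 0.89545: γ² = 1 + (βγ)² = 1.801831, and β = (βγ)/γ = 0.89545/1.34232 = 0.6671.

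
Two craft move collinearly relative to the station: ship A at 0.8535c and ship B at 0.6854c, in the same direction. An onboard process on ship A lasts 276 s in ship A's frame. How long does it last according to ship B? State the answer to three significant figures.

302 s

Speed of ship A in ship B's frame: u = (v_A − v_B)/(1 − v_A v_B/c²) = (0.8535 − 0.6854)/(1 − 0.8535×0.6854) = 0.1681/0.4150111 = 0.40505; |u| = 0.40505c.
γ for this relative speed: γ = 1/√(1 − 0.164066) = 1.0937.
The clock on ship A records proper time, so ship B measures Δt = γΔτ = 1.0937 × 276 = 302 s.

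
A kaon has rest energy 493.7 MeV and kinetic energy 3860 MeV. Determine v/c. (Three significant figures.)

0.994

K = (γ−1)mc², so γ = 1 + 3860/493.7 = 8.8185.
Then v/c = √(1 − γ⁻²) = √(1 − 0.0128591) = √0.9871409 = 0.994.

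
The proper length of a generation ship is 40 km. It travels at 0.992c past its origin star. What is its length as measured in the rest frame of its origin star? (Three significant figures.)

5.05 km

Lorentz factor: γ = (1 − 0.984064)^(−1/2) = 7.9216.
Along the direction of motion the measured length is L₀/γ = 40/7.9216 = 5.05 km.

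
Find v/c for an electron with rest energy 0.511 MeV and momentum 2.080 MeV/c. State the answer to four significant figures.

pc/(mc²) = 2.080/0.511 = 4.0705 = βγ = β/√(1−β²).
So β² = x²/(1 + x²) with x = 4.0705: x² = 16.569, β² = 16.569/17.569 = 0.943082, β = 0.9711.

0.9711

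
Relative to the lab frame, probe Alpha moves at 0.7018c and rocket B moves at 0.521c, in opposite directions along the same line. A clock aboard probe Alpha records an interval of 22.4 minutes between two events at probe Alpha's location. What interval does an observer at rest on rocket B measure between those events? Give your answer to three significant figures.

Transform probe Alpha's velocity into rocket B's frame: (0.7018 + 0.521)/(1 + 0.7018·0.521) = 1.2228/1.3656378, so the relative speed is 0.89541c.
At |u| = 0.89541c, γ = (1 − 0.801759)^(−1/2) = 2.246.
The clock on probe Alpha records proper time, so rocket B measures Δt = γΔτ = 2.246 × 22.4 = 50.3 minutes.

50.3 minutes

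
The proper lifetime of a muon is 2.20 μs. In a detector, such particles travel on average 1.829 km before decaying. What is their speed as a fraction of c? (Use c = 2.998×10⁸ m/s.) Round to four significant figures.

0.9407c

Lab distance = (lab lifetime)·v = γτ·βc, so βγ = d/(cτ) = 1829/(2.998×10⁸ × 2.200×10^-6) = 2.7731.
With βγ = 2.7731: γ² = 1 + (βγ)² = 8.69008, and β = (βγ)/γ = 2.7731/2.94789 = 0.9407.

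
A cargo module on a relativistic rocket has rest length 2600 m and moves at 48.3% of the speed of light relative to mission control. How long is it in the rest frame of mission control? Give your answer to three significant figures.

Lorentz factor: γ = (1 − 0.233289)^(−1/2) = 1.142.
Length contraction: L = L₀/γ = 2600/1.142 = 2280 m.

2280 m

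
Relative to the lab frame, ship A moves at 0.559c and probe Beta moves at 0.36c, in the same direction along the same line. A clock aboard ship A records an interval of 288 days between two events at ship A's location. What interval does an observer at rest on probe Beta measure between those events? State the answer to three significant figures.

Transform ship A's velocity into probe Beta's frame: (0.559 − 0.36)/(1 − 0.559·0.36) = 0.199/0.79876, so the relative speed is 0.24914c.
γ for this relative speed: γ = 1/√(1 − 0.0620707) = 1.0326.
Ship A's interval is proper; time dilation gives Δt_B = γΔτ = 1.0326 × 288 days = 297 days.

297 days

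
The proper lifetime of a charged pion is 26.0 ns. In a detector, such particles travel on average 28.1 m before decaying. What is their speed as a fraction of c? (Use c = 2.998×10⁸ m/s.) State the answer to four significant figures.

Lab distance = (lab lifetime)·v = γτ·βc, so βγ = d/(cτ) = 28.10/(2.998×10⁸ × 2.600×10^-8) = 3.605.
With βγ = 3.605: γ² = 1 + (βγ)² = 13.996, and β = (βγ)/γ = 3.605/3.74112 = 0.9636.

0.9636c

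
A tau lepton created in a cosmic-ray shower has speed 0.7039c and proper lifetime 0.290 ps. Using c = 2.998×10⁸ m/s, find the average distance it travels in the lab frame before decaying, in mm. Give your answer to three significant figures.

0.0862 mm

γ = 1/√(1 − β²) = 1/√(1 − 0.49547521) = 1/√0.50452479 = 1/0.710299 = 1.4079.
Lab-frame lifetime: Δt = γτ = 1.4079 × 0.290 ps = 0.40829 ps.
Distance: d = vΔt = 0.7039 × 2.998×10⁸ m/s × 4.0829×10^-13 s = 8.62×10^-5 m = 0.0862 mm.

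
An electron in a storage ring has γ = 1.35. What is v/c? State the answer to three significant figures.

0.672

β = √(1 − 1/γ²) = √(1 − 1/1.8225) = √0.451303 = 0.672.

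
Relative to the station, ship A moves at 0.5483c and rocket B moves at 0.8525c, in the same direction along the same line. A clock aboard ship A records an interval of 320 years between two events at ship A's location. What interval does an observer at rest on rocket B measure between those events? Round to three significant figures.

The velocity of ship A relative to rocket B is (0.5483 − 0.8525)c / (1 − 0.5483×0.8525) = −0.57119c; relative speed 0.57119c.
γ for this relative speed: γ = 1/√(1 − 0.326258) = 1.2183.
The clock on ship A records proper time, so rocket B measures Δt = γΔτ = 1.2183 × 320 = 390 years.

390 years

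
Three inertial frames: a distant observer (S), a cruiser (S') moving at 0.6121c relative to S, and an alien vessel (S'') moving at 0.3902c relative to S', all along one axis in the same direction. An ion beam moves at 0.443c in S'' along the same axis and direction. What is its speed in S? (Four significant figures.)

Apply u = (u'+v)/(1+u'v) twice. Ion beam in the cruiser frame: (0.443+0.3902)/(1+0.443·0.3902) = 0.8332/1.1728586 = 0.7104c.
That velocity, transformed to the rest frame of a distant observer: (0.7104+0.6121)/(1+0.7104·0.6121) = 1.3225/1.43483584 = 0.92171c.

0.9217c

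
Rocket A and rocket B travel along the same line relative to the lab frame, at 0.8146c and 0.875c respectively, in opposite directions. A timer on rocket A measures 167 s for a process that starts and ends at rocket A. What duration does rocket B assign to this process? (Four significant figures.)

Speed of rocket A in rocket B's frame: u = (v_A + v_B)/(1 + v_A v_B/c²) = (0.8146 + 0.875)/(1 + 0.8146×0.875) = 1.6896/1.712775 = 0.98647; |u| = 0.98647c.
At |u| = 0.98647c, γ = (1 − 0.973123)^(−1/2) = 6.0997.
The clock on rocket A records proper time, so rocket B measures Δt = γΔτ = 6.0997 × 167 = 1019 s.

1019 s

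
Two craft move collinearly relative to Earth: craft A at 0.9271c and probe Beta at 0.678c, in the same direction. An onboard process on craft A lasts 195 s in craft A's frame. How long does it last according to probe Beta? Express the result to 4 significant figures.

Speed of craft A in probe Beta's frame: u = (v_A − v_B)/(1 − v_A v_B/c²) = (0.9271 − 0.678)/(1 − 0.9271×0.678) = 0.2491/0.3714262 = 0.67066; |u| = 0.67066c.
At |u| = 0.67066c, γ = (1 − 0.449785)^(−1/2) = 1.3481.
Craft A's interval is proper; time dilation gives Δt_B = γΔτ = 1.3481 × 195 s = 262.9 s.

262.9 s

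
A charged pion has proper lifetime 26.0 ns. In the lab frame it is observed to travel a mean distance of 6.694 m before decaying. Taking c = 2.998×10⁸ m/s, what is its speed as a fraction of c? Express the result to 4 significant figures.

Lab distance = (lab lifetime)·v = γτ·βc, so βγ = d/(cτ) = 6.694/(2.998×10⁸ × 2.600×10^-8) = 0.85878.
With βγ = 0.85878: γ² = 1 + (βγ)² = 1.737503, and β = (βγ)/γ = 0.85878/1.31814 = 0.6515.

0.6515c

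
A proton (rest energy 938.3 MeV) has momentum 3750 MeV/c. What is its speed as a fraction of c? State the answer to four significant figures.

pc/(mc²) = 3750/938.3 = 3.9966 = βγ = β/√(1−β²).
So β² = x²/(1 + x²) with x = 3.9966: x² = 15.9728, β² = 15.9728/16.9728 = 0.941082, β = 0.9701.

0.9701c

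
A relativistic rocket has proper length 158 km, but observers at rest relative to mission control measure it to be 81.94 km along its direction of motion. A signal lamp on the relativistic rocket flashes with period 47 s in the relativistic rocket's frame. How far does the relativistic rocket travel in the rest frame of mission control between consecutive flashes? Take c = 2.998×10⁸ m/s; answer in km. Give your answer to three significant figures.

2.32×10^7 km

From L = L₀/γ: γ = 158/81.94 = 1.92824.
β = √(1 − 1/γ²) = 0.85501. Lab-frame period = γτ = 1.92824×47 s = 90.627 s. Distance = βc × γτ = 0.85501 × 2.998×10⁸ m/s × 90.627 s = 2.3231×10^10 m = 2.32×10^7 km.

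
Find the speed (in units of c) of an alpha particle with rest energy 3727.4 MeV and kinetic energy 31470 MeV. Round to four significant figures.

K = (γ−1)mc², so γ = 1 + 31470/3727.4 = 9.4429.
Then v/c = √(1 − γ⁻²) = √(1 − 0.0112147) = √0.9887853 = 0.9944.

0.9944c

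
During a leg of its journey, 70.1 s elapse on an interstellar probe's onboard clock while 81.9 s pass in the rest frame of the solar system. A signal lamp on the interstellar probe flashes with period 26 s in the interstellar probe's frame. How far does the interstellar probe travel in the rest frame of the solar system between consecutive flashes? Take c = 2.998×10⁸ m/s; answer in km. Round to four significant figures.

4.709×10^6 km

From Δt = γΔτ: γ = 81.9/70.1 = 1.16833.
β = √(1 − 1/γ²) = 0.5171. Lab-frame period = γτ = 1.16833×26 s = 30.377 s. Distance = βc × γτ = 0.5171 × 2.998×10⁸ m/s × 30.377 s = 4.7092×10^9 m = 4.709×10^6 km.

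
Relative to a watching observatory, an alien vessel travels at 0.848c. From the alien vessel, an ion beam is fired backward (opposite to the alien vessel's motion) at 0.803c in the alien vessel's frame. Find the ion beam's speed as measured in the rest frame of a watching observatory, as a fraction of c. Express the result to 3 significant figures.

In units of c, u = (u' + v)/(1 + u'v) with u' = −0.803 and v = 0.848.
Numerator: −0.803 + 0.848 = 0.045. Denominator: 1 + (−0.803)(0.848) = 0.319056.
u = 0.045/0.319056 = 0.14104, so the speed is 0.141c.

0.141c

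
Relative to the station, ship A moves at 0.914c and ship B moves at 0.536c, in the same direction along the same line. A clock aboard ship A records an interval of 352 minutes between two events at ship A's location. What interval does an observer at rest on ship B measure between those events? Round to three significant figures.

The velocity of ship A relative to ship B is (0.914 − 0.536)c / (1 − 0.914×0.536) = 0.74104c; relative speed 0.74104c.
γ for this relative speed: γ = 1/√(1 − 0.54914) = 1.4893.
The clock on ship A records proper time, so ship B measures Δt = γΔτ = 1.4893 × 352 = 524 minutes.

524 minutes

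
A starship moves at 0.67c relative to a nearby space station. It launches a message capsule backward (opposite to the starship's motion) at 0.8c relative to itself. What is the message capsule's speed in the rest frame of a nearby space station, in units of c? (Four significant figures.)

0.2802c

Relativistic velocity addition: u = (u' + v)/(1 + u'v/c²), with u' = −0.8c and v = 0.67c.
Numerator: −0.8 + 0.67 = −0.13. Denominator: 1 + (−0.8)(0.67) = 0.464.
u = −0.13/0.464 = −0.28017, so the speed is 0.2802c.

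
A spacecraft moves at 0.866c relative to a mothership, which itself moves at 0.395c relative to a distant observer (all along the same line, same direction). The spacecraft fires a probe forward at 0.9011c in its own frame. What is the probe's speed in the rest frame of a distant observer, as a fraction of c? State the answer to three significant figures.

0.997c

Apply u = (u'+v)/(1+u'v) twice. Probe in the mothership frame: (0.9011+0.866)/(1+0.9011·0.866) = 1.7671/1.7803526 = 0.99256c.
That velocity, transformed to the rest frame of a distant observer: (0.99256+0.395)/(1+0.99256·0.395) = 1.38756/1.3920612 = 0.99677c.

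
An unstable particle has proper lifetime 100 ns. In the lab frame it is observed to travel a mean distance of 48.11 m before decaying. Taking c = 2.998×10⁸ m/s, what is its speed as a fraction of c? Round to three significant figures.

0.849c

d = βγcτ ⇒ βγ = d/(cτ) = 48.11 m / (29.98 m) = 1.6047.
β = (βγ)/√(1+(βγ)²) = 1.6047/√3.57506 = 0.849.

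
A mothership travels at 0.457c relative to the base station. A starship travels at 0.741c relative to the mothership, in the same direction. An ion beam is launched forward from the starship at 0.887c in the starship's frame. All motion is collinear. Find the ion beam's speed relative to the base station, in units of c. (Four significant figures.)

0.9934c

Compose velocities in two stages. Stage 1 (into S'): u₁ = (0.887+0.741)/(1+0.887×0.741) = 0.98234.
Stage 2 (into S): u = (0.98234+0.457)/(1+0.98234×0.457) = 0.99338, so the speed is 0.9934c.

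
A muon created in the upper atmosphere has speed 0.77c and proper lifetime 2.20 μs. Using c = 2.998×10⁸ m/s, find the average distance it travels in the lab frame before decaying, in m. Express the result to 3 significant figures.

796 m

β² = 0.5929, so γ = 1/√0.4071 = 1.5673.
Lab-frame lifetime: Δt = γτ = 1.5673 × 2.20 μs = 3.4481 μs.
Distance: d = vΔt = 0.77 × 2.998×10⁸ m/s × 3.4481×10^-6 s = 796 m.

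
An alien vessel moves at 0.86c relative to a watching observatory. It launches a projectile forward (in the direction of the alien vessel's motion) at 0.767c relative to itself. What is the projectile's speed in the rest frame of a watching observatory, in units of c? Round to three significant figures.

In units of c, u = (u' + v)/(1 + u'v) with u' = 0.767 and v = 0.86.
Numerator: 0.767 + 0.86 = 1.627. Denominator: 1 + (0.767)(0.86) = 1.65962.
u = 1.627/1.65962 = 0.98034, so the speed is 0.980c.

0.980c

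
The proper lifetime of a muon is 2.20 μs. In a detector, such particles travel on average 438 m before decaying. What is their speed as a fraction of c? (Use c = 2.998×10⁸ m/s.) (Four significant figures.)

Let x = d/(cτ) = 438.0 m / (2.998×10⁸ m/s × 2.200×10^-6 s) = 0.66408. Since d = βγcτ, x = βγ = β/√(1−β²).
Solving: β² = x²/(1+x²) = 0.441002/1.441002 = 0.306038, so β = 0.5532.

0.5532c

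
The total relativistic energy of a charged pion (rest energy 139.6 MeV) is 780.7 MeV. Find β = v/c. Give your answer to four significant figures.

0.9839

γ = E/(mc²) = 780.7/139.6 = 5.5924.
β = √(1 − 1/γ²) = √(1 − 0.0319745) = √0.9680255 = 0.9839.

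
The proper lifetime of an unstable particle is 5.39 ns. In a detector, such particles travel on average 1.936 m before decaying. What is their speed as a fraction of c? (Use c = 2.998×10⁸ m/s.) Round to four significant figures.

d = βγcτ ⇒ βγ = d/(cτ) = 1.936 m / (1.615922 m) = 1.1981.
β = (βγ)/√(1+(βγ)²) = 1.1981/√2.43544 = 0.7677.

0.7677c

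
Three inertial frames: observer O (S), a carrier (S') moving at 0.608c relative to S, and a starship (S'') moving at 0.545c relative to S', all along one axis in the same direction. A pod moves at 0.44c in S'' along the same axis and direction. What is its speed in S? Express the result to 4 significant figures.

First combine the pod and starship (S''→S'): u₁ = (0.44 + 0.545)/(1 + 0.44×0.545) = 0.985/1.2398 = 0.79448.
Then combine with the carrier (S'→S): u = (0.79448 + 0.608)/(1 + 0.79448×0.608) = 1.40248/1.48304384 = 0.94568.

0.9457c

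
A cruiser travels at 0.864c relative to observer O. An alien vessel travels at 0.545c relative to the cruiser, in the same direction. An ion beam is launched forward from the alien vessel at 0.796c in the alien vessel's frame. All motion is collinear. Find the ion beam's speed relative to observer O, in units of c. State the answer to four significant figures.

Compose velocities in two stages. Stage 1 (into S'): u₁ = (0.796+0.545)/(1+0.796×0.545) = 0.93526.
Stage 2 (into S): u = (0.93526+0.864)/(1+0.93526×0.864) = 0.99513, so the speed is 0.9951c.

0.9951c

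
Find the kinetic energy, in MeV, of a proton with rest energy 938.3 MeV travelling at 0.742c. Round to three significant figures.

461 MeV

With β = 0.742, γ = 1/√(1 − 0.742²) = 1/√0.449436 = 1.49165.
Kinetic energy: K = (γ − 1)mc² = (1.49165 − 1) × 938.3 MeV = 0.49165 × 938.3 = 461 MeV.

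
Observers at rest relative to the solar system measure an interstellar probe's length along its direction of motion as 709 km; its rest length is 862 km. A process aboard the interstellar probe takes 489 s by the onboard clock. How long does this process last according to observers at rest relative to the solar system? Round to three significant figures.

595 s

Length contraction gives γ = L₀/L = 862/709 = 1.2158.
Δt = γΔτ = 1.2158 × 489 = 595 s.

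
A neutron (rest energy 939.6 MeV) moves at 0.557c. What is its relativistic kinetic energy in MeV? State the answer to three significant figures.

192 MeV

With β = 0.557, γ = 1/√(1 − 0.557²) = 1/√0.689751 = 1.20408.
Kinetic energy: K = (γ − 1)mc² = (1.20408 − 1) × 939.6 MeV = 0.20408 × 939.6 = 192 MeV.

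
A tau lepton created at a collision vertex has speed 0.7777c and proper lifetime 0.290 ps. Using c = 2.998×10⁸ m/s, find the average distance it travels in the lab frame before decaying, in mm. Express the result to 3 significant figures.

γ = 1/√(1 − β²) = 1/√(1 − 0.60481729) = 1/√0.39518271 = 1/0.628636 = 1.5907.
Lab-frame lifetime: Δt = γτ = 1.5907 × 0.290 ps = 0.4613 ps.
Distance: d = vΔt = 0.7777 × 2.998×10⁸ m/s × 4.6130×10^-13 s = 1.08×10^-4 m = 0.108 mm.

0.108 mm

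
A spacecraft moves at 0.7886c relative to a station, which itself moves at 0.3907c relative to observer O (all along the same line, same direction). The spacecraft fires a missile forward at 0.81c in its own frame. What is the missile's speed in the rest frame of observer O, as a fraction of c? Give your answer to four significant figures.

0.9892c

Apply u = (u'+v)/(1+u'v) twice. Missile in the station frame: (0.81+0.7886)/(1+0.81·0.7886) = 1.5986/1.638766 = 0.97549c.
That velocity, transformed to the rest frame of observer O: (0.97549+0.3907)/(1+0.97549·0.3907) = 1.36619/1.381123943 = 0.98919c.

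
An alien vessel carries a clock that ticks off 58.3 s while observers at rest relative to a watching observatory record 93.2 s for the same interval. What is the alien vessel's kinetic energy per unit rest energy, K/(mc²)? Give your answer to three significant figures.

From Δt = γΔτ: γ = 93.2/58.3 = 1.59863.
K/(mc²) = γ − 1 = 1.59863 − 1 = 0.599.

0.599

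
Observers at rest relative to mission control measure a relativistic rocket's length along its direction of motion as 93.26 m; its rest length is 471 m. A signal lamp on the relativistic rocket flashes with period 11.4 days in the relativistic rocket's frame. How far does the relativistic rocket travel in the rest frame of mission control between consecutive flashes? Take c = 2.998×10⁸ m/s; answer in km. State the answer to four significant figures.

γ = L₀/L = 471/93.26 = 5.0504.
β = √(1 − 1/γ²) = 0.9802. Lab-frame period = γτ = 5.0504×11.4 days = 57.575 days. Distance = βc × γτ = 0.9802 × 2.998×10⁸ m/s × 4974480 s = 1.4618×10^15 m = 1.462×10^12 km.

1.462×10^12 km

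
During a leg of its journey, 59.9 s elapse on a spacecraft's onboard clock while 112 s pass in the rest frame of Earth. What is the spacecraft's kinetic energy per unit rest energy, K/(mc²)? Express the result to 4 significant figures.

0.8698

γ = Δt/Δτ = 112/59.9 = 1.86978.
Since K = (γ−1)mc², K/(mc²) = 1.86978 − 1 = 0.8698.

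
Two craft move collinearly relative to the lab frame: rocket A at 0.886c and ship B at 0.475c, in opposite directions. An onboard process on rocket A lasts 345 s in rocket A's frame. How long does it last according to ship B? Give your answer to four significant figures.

1201 s

Transform rocket A's velocity into ship B's frame: (0.886 + 0.475)/(1 + 0.886·0.475) = 1.361/1.42085, so the relative speed is 0.95788c.
At |u| = 0.95788c, γ = (1 − 0.917534)^(−1/2) = 3.4823.
Rocket A's interval is proper; time dilation gives Δt_B = γΔτ = 3.4823 × 345 s = 1201 s.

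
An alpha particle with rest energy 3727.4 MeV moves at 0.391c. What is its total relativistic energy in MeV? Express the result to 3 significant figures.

Lorentz factor: γ = (1 − 0.152881)^(−1/2) = 1.0865.
Total energy: E = γmc² = 1.0865 × 3727.4 MeV = 4050 MeV.

4050 MeV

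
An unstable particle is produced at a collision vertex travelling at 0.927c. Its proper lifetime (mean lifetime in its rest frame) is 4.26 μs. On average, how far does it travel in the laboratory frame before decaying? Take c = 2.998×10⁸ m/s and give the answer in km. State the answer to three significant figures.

3.16 km

γ = 1/√(1 − β²) = 1/√(1 − 0.859329) = 1/√0.140671 = 1/0.375061 = 2.6662.
Lab-frame lifetime: Δt = γτ = 2.6662 × 4.26 μs = 11.358 μs.
Distance: d = vΔt = 0.927 × 2.998×10⁸ m/s × 1.1358×10^-5 s = 3160 m = 3.16 km.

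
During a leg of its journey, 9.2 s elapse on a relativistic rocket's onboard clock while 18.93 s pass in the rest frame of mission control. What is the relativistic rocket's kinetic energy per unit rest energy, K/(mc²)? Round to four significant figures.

1.058

From Δt = γΔτ: γ = 18.93/9.2 = 2.05761.
Since K = (γ−1)mc², K/(mc²) = 2.05761 − 1 = 1.058.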